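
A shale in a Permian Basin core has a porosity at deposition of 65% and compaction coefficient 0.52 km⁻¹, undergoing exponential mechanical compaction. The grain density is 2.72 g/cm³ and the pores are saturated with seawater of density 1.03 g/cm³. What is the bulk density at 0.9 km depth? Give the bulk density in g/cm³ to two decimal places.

Porosity at depth: n = 0.65·exp(−0.52×0.9) = 0.65×0.6263 = 0.4071
Bulk density: ρ_b = (1−n)ρ_g + n·ρ_f = 0.5929×2.72 + 0.4071×1.03
       = 1.613 + 0.419 = 2.032 g/cm³

2.03 g/cm³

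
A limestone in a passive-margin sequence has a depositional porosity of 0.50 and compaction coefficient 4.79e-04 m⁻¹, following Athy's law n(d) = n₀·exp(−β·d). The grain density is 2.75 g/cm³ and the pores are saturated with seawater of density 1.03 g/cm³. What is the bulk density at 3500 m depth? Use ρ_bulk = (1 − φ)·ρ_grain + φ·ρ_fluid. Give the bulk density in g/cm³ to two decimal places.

2.59 g/cm³

Working in km (1 km = 1000 m; β in km⁻¹ = β in m⁻¹ × 1000):
Porosity at depth: n = 0.5·exp(−0.479×3.5) = 0.5×0.1870 = 0.0935
Bulk density: ρ_b = (1−n)ρ_g + n·ρ_f = 0.9065×2.75 + 0.0935×1.03
       = 2.493 + 0.096 = 2.589 g/cm³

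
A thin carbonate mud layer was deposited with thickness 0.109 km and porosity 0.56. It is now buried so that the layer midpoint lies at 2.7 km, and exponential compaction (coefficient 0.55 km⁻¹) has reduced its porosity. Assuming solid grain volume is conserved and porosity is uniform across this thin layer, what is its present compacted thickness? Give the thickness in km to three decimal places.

0.055 km

Porosity at 2.7 km: φ = 0.56·exp(−0.55×2.7) = 0.1268
Solid-volume conservation: h(1−φ) = h₀(1−φ₀) ⇒ h = h₀·(1−φ₀)/(1−φ)
h = 0.109 × (1 − 0.56)/(1 − 0.1268) = 0.109 × 0.5039 = 0.0549 km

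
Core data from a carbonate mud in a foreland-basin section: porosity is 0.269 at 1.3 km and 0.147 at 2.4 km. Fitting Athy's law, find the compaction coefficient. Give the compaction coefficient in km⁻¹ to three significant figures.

0.549 km⁻¹

Athy: φ(z) = φ₀ e^(−kz) ⇒ φ₁/φ₂ = e^{k(z₂−z₁)} ⇒ k = ln(φ₁/φ₂)/(z₂−z₁)
k = ln(0.269/0.147) / (2.4 − 1.3) = ln(1.83) / 1.1 = 0.6043 / 1.1 = 0.5493 km⁻¹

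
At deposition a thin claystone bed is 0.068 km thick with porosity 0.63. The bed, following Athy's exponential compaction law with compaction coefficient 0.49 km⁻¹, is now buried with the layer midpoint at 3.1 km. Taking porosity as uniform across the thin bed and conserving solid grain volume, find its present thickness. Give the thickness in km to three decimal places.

Porosity at 3.1 km: φ = 0.63·exp(−0.49×3.1) = 0.1379
Solid-volume conservation: h(1−φ) = h₀(1−φ₀) ⇒ h = h₀·(1−φ₀)/(1−φ)
h = 0.068 × (1 − 0.63)/(1 − 0.1379) = 0.068 × 0.4292 = 0.0292 km

0.029 km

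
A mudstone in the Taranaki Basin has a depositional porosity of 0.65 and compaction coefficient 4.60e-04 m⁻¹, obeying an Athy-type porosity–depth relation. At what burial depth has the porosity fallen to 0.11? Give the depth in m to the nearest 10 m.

3860 m

Working in km (1 km = 1000 m; β in km⁻¹ = β in m⁻¹ × 1000):
Invert Athy's law: z = ln(φ₀/φ) / β
z = ln(0.65/0.11) / 0.46 = ln(5.909) / 0.46 = 1.7765 / 0.46 = 3.862 km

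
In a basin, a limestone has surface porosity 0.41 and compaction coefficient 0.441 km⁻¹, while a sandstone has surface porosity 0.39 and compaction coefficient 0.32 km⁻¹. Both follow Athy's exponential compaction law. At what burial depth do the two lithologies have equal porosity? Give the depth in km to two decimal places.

Set phi₀ₐ e^(−cₐz) = phi₀ᵦ e^(−cᵦz) ⇒ ln(phi₀ₐ/phi₀ᵦ) = (cₐ − cᵦ)·z
z = ln(0.41/0.39) / (0.441 − 0.32) = 0.0500 / 0.121 = 0.413 km

0.41 km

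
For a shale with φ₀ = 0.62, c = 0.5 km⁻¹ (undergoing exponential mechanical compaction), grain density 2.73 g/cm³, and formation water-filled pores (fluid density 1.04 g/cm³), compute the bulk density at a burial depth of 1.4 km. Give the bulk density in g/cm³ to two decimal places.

2.21 g/cm³

Porosity at depth: φ = 0.62·exp(−0.5×1.4) = 0.62×0.4966 = 0.3079
Bulk density: ρ_b = (1−φ)ρ_g + φ·ρ_f = 0.6921×2.73 + 0.3079×1.04
       = 1.889 + 0.320 = 2.210 g/cm³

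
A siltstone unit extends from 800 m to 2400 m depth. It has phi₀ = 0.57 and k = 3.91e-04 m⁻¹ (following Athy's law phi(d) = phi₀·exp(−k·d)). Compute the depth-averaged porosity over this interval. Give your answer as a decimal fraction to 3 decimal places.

Working in km (1 km = 1000 m; k in km⁻¹ = k in m⁻¹ × 1000):
⟨phi⟩ = (1/(d₂−d₁)) ∫ phi₀ e^(−kd) dd = phi₀·(e^(−k·d₁) − e^(−k·d₂)) / (k·(d₂−d₁))
e^(−0.391×0.8) = 0.7314; e^(−0.391×2.4) = 0.3913
⟨phi⟩ = 0.57 × (0.7314 − 0.3913) / (0.391 × 1.6) = 0.57 × 0.5437 = 0.3099

0.310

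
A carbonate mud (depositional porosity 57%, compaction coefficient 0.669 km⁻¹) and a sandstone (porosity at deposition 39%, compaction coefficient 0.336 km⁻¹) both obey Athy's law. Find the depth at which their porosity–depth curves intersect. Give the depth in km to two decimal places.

1.14 km

Set n₀ₐ e^(−cₐd) = n₀ᵦ e^(−cᵦd) ⇒ ln(n₀ₐ/n₀ᵦ) = (cₐ − cᵦ)·d
d = ln(0.57/0.39) / (0.669 − 0.336) = 0.3795 / 0.333 = 1.140 km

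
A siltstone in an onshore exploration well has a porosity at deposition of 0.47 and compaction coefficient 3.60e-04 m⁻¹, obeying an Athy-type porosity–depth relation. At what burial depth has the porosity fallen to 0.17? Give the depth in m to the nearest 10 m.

Working in km (1 km = 1000 m; β in km⁻¹ = β in m⁻¹ × 1000):
Invert Athy's law: z = ln(φ₀/φ) / β
z = ln(0.47/0.17) / 0.36 = ln(2.765) / 0.36 = 1.0169 / 0.36 = 2.825 km

2820 m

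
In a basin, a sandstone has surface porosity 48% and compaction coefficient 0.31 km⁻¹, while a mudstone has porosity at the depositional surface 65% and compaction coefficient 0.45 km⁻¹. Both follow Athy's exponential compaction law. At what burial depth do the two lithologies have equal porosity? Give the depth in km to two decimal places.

2.17 km

Set phi₀ₐ e^(−cₐd) = phi₀ᵦ e^(−cᵦd) ⇒ ln(phi₀ₐ/phi₀ᵦ) = (cₐ − cᵦ)·d
d = ln(0.48/0.65) / (0.31 − 0.45) = -0.3032 / -0.14 = 2.166 km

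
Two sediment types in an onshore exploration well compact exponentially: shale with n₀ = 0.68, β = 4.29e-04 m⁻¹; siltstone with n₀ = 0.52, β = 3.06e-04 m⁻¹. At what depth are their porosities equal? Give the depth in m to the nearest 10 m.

2180 m

Working in km (1 km = 1000 m; β in km⁻¹ = β in m⁻¹ × 1000):
Set n₀ₐ e^(−βₐd) = n₀ᵦ e^(−βᵦd) ⇒ ln(n₀ₐ/n₀ᵦ) = (βₐ − βᵦ)·d
d = ln(0.68/0.52) / (0.429 − 0.306) = 0.2683 / 0.123 = 2.181 km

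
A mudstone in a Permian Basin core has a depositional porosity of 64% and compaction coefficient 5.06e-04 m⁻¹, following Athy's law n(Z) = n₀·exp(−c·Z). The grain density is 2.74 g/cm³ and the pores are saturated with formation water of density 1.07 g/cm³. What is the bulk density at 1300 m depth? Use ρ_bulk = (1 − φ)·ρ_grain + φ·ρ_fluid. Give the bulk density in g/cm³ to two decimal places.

2.19 g/cm³

Working in km (1 km = 1000 m; c in km⁻¹ = c in m⁻¹ × 1000):
Porosity at depth: n = 0.64·exp(−0.506×1.3) = 0.64×0.5180 = 0.3315
Bulk density: ρ_b = (1−n)ρ_g + n·ρ_f = 0.6685×2.74 + 0.3315×1.07
       = 1.832 + 0.355 = 2.186 g/cm³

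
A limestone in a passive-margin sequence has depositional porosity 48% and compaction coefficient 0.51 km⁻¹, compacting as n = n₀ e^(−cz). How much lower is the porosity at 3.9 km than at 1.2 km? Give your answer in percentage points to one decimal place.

n(1.2) = 0.48·e^(−0.51×1.2) = 0.2603
n(3.9) = 0.48·e^(−0.51×3.9) = 0.0657
Δn = 0.2603 − 0.0657 = 0.1946

19.5 percentage points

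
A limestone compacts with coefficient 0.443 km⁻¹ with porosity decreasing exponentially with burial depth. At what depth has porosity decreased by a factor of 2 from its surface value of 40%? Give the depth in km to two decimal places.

1.56 km

n/n₀ = 1/2 ⇒ exp(−β·d) = 1/2 ⇒ d = ln(2) / β
d = 0.6931 / 0.443 = 1.565 km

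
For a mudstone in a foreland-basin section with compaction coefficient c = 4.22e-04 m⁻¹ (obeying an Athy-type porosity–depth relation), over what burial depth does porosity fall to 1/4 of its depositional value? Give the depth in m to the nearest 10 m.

Working in km (1 km = 1000 m; c in km⁻¹ = c in m⁻¹ × 1000):
φ/φ₀ = 1/4 ⇒ exp(−c·d) = 1/4 ⇒ d = ln(4) / c
d = 1.3863 / 0.422 = 3.285 km

3290 m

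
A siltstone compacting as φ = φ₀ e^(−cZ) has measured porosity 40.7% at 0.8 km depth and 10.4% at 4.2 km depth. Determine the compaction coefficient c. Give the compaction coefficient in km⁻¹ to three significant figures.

Athy: φ(Z) = φ₀ e^(−cZ) ⇒ φ₁/φ₂ = e^{c(Z₂−Z₁)} ⇒ c = ln(φ₁/φ₂)/(Z₂−Z₁)
c = ln(0.407/0.104) / (4.2 − 0.8) = ln(3.913) / 3.4 = 1.3644 / 3.4 = 0.4013 km⁻¹

0.401 km⁻¹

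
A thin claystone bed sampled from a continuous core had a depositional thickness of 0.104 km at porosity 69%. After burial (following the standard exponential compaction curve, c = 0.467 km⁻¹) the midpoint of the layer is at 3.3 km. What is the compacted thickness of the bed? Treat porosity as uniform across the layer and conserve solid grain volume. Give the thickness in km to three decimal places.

Porosity at 3.3 km: n = 0.69·exp(−0.467×3.3) = 0.1478
Solid-volume conservation: h(1−n) = h₀(1−n₀) ⇒ h = h₀·(1−n₀)/(1−n)
h = 0.104 × (1 − 0.69)/(1 − 0.1478) = 0.104 × 0.3637 = 0.0378 km

0.038 km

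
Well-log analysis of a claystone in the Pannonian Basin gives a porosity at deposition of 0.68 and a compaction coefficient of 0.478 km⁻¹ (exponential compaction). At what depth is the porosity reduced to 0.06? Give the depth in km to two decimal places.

Invert Athy's law: d = ln(phi₀/phi) / β
d = ln(0.68/0.06) / 0.478 = ln(11.33) / 0.478 = 2.4277 / 0.478 = 5.079 km

5.08 km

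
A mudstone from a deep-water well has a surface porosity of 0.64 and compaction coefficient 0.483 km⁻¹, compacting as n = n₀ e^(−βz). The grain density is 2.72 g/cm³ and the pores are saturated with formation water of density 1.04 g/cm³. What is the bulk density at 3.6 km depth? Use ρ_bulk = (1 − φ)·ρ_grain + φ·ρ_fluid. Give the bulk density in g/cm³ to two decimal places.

2.53 g/cm³

Porosity at depth: n = 0.64·exp(−0.483×3.6) = 0.64×0.1757 = 0.1125
Bulk density: ρ_b = (1−n)ρ_g + n·ρ_f = 0.8875×2.72 + 0.1125×1.04
       = 2.414 + 0.117 = 2.531 g/cm³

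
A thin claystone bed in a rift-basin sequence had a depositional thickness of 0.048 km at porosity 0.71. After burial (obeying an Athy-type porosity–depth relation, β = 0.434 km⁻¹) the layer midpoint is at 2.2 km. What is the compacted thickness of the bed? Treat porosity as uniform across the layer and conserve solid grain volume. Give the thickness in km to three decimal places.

0.019 km

Porosity at 2.2 km: φ = 0.71·exp(−0.434×2.2) = 0.2733
Solid-volume conservation: h(1−φ) = h₀(1−φ₀) ⇒ h = h₀·(1−φ₀)/(1−φ)
h = 0.048 × (1 − 0.71)/(1 − 0.2733) = 0.048 × 0.3990 = 0.0192 km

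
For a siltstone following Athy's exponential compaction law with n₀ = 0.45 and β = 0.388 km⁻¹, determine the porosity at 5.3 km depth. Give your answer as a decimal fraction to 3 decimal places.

0.058

n = n₀·exp(−β·z) = 0.45 × exp(−0.388 × 5.3) = 0.45 × exp(−2.056)
  = 0.45 × 0.1279 = 0.0576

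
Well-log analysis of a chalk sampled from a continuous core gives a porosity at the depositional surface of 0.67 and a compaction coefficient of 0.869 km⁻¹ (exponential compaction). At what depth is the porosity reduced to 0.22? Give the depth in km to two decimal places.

1.28 km

Invert Athy's law: z = ln(n₀/n) / c
z = ln(0.67/0.22) / 0.869 = ln(3.045) / 0.869 = 1.1137 / 0.869 = 1.282 km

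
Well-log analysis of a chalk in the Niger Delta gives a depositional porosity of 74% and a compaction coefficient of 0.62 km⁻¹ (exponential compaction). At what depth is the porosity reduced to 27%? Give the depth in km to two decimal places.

Invert Athy's law: z = ln(phi₀/phi) / β
z = ln(0.74/0.27) / 0.62 = ln(2.741) / 0.62 = 1.0082 / 0.62 = 1.626 km

1.63 km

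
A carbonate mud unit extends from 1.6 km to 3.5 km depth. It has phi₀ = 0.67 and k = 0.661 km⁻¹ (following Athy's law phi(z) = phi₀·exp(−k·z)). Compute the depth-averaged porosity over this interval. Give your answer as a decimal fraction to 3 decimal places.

0.133

⟨phi⟩ = (1/(z₂−z₁)) ∫ phi₀ e^(−kz) dz = phi₀·(e^(−k·z₁) − e^(−k·z₂)) / (k·(z₂−z₁))
e^(−0.661×1.6) = 0.3473; e^(−0.661×3.5) = 0.0989
⟨phi⟩ = 0.67 × (0.3473 − 0.0989) / (0.661 × 1.9) = 0.67 × 0.1978 = 0.1325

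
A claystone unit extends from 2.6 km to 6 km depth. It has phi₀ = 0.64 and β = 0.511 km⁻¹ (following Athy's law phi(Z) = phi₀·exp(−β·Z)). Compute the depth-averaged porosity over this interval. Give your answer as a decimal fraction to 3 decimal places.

⟨phi⟩ = (1/(Z₂−Z₁)) ∫ phi₀ e^(−βZ) dZ = phi₀·(e^(−β·Z₁) − e^(−β·Z₂)) / (β·(Z₂−Z₁))
e^(−0.511×2.6) = 0.2648; e^(−0.511×6) = 0.0466
⟨phi⟩ = 0.64 × (0.2648 − 0.0466) / (0.511 × 3.4) = 0.64 × 0.1256 = 0.0804

0.080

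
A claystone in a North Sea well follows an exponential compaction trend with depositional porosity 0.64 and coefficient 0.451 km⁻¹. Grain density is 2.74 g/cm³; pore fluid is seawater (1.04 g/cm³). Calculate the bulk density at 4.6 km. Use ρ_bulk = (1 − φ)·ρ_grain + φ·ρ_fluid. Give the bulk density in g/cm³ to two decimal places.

2.60 g/cm³

Porosity at depth: φ = 0.64·exp(−0.451×4.6) = 0.64×0.1256 = 0.0804
Bulk density: ρ_b = (1−φ)ρ_g + φ·ρ_f = 0.9196×2.74 + 0.0804×1.04
       = 2.520 + 0.084 = 2.603 g/cm³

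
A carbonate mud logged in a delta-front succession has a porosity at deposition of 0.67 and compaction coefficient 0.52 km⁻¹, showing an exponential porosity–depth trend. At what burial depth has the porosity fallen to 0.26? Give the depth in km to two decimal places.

Invert Athy's law: z = ln(phi₀/phi) / β
z = ln(0.67/0.26) / 0.52 = ln(2.577) / 0.52 = 0.9466 / 0.52 = 1.820 km

1.82 km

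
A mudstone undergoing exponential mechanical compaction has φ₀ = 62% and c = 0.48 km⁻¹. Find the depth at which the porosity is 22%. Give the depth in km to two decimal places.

2.16 km

Invert Athy's law: z = ln(φ₀/φ) / c
z = ln(0.62/0.22) / 0.48 = ln(2.818) / 0.48 = 1.0361 / 0.48 = 2.159 km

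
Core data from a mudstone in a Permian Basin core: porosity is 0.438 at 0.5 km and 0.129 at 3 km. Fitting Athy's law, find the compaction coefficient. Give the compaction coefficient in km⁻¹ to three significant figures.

0.489 km⁻¹

Athy: phi(d) = phi₀ e^(−βd) ⇒ phi₁/phi₂ = e^{β(d₂−d₁)} ⇒ β = ln(phi₁/phi₂)/(d₂−d₁)
β = ln(0.438/0.129) / (3 − 0.5) = ln(3.395) / 2.5 = 1.2224 / 2.5 = 0.489 km⁻¹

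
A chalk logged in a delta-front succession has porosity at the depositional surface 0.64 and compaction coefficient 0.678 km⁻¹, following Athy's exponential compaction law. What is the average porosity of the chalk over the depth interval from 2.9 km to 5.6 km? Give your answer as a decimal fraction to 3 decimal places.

⟨phi⟩ = (1/(d₂−d₁)) ∫ phi₀ e^(−cd) dd = phi₀·(e^(−c·d₁) − e^(−c·d₂)) / (c·(d₂−d₁))
e^(−0.678×2.9) = 0.1400; e^(−0.678×5.6) = 0.0224
⟨phi⟩ = 0.64 × (0.1400 − 0.0224) / (0.678 × 2.7) = 0.64 × 0.0642 = 0.0411

0.041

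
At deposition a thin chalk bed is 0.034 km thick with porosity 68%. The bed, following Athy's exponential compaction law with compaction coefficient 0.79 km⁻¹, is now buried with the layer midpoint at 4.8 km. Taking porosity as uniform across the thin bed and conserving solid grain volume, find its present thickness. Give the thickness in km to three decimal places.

Porosity at 4.8 km: phi = 0.68·exp(−0.79×4.8) = 0.0153
Solid-volume conservation: h(1−phi) = h₀(1−phi₀) ⇒ h = h₀·(1−phi₀)/(1−phi)
h = 0.034 × (1 − 0.68)/(1 − 0.0153) = 0.034 × 0.3250 = 0.0110 km

0.011 km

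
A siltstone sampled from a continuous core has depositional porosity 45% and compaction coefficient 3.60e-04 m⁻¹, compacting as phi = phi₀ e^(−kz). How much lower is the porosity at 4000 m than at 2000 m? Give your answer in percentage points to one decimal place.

Working in km (1 km = 1000 m; k in km⁻¹ = k in m⁻¹ × 1000):
phi(2) = 0.45·e^(−0.36×2) = 0.2190
phi(4) = 0.45·e^(−0.36×4) = 0.1066
Δphi = 0.2190 − 0.1066 = 0.1124

11.2 percentage points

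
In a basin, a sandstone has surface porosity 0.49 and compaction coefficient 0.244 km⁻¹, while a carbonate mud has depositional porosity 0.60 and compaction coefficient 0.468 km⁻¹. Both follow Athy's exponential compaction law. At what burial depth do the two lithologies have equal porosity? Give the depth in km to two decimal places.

0.90 km

Set phi₀ₐ e^(−kₐz) = phi₀ᵦ e^(−kᵦz) ⇒ ln(phi₀ₐ/phi₀ᵦ) = (kₐ − kᵦ)·z
z = ln(0.49/0.6) / (0.244 − 0.468) = -0.2025 / -0.224 = 0.904 km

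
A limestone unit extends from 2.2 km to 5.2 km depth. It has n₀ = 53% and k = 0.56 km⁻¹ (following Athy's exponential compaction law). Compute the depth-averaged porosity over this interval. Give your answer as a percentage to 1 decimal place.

⟨n⟩ = (1/(d₂−d₁)) ∫ n₀ e^(−kd) dd = n₀·(e^(−k·d₁) − e^(−k·d₂)) / (k·(d₂−d₁))
e^(−0.56×2.2) = 0.2917; e^(−0.56×5.2) = 0.0544
⟨n⟩ = 0.53 × (0.2917 − 0.0544) / (0.56 × 3) = 0.53 × 0.1413 = 0.0749

7.5%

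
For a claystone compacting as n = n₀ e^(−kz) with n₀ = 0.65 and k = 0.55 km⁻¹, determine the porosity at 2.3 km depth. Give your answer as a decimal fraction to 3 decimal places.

n = n₀·exp(−k·z) = 0.65 × exp(−0.55 × 2.3) = 0.65 × exp(−1.265)
  = 0.65 × 0.2822 = 0.1835

0.183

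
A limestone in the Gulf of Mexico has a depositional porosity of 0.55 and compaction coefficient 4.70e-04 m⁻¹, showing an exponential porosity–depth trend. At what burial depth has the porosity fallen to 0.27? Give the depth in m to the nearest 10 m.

Working in km (1 km = 1000 m; β in km⁻¹ = β in m⁻¹ × 1000):
Invert Athy's law: z = ln(φ₀/φ) / β
z = ln(0.55/0.27) / 0.47 = ln(2.037) / 0.47 = 0.7115 / 0.47 = 1.514 km

1510 m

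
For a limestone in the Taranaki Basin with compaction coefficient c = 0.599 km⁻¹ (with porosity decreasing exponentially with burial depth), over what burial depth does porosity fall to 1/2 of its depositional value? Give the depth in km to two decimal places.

φ/φ₀ = 1/2 ⇒ exp(−c·d) = 1/2 ⇒ d = ln(2) / c
d = 0.6931 / 0.599 = 1.157 km

1.16 km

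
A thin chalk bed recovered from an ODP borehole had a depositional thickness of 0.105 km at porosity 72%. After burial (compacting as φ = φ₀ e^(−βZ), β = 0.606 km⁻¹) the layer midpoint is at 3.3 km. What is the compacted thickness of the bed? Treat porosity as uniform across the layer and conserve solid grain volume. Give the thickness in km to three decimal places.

0.033 km

Porosity at 3.3 km: φ = 0.72·exp(−0.606×3.3) = 0.0975
Solid-volume conservation: h(1−φ) = h₀(1−φ₀) ⇒ h = h₀·(1−φ₀)/(1−φ)
h = 0.105 × (1 − 0.72)/(1 − 0.0975) = 0.105 × 0.3102 = 0.0326 km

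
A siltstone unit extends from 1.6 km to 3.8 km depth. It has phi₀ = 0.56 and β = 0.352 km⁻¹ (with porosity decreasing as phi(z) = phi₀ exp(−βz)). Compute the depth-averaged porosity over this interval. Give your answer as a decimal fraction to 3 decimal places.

0.222

⟨phi⟩ = (1/(z₂−z₁)) ∫ phi₀ e^(−βz) dz = phi₀·(e^(−β·z₁) − e^(−β·z₂)) / (β·(z₂−z₁))
e^(−0.352×1.6) = 0.5694; e^(−0.352×3.8) = 0.2625
⟨phi⟩ = 0.56 × (0.5694 − 0.2625) / (0.352 × 2.2) = 0.56 × 0.3963 = 0.2219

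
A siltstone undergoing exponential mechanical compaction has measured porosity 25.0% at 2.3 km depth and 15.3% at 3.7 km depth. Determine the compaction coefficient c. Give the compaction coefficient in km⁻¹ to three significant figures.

Athy: φ(Z) = φ₀ e^(−cZ) ⇒ φ₁/φ₂ = e^{c(Z₂−Z₁)} ⇒ c = ln(φ₁/φ₂)/(Z₂−Z₁)
c = ln(0.25/0.153) / (3.7 − 2.3) = ln(1.634) / 1.4 = 0.4910 / 1.4 = 0.3507 km⁻¹

0.351 km⁻¹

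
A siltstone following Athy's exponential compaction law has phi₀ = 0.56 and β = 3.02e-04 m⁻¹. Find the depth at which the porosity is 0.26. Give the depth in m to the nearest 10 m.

Working in km (1 km = 1000 m; β in km⁻¹ = β in m⁻¹ × 1000):
Invert Athy's law: Z = ln(phi₀/phi) / β
Z = ln(0.56/0.26) / 0.302 = ln(2.154) / 0.302 = 0.7673 / 0.302 = 2.541 km

2540 m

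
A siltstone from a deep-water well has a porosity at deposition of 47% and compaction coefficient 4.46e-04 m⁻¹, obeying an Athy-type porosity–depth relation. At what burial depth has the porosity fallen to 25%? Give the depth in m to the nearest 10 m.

Working in km (1 km = 1000 m; k in km⁻¹ = k in m⁻¹ × 1000):
Invert Athy's law: Z = ln(φ₀/φ) / k
Z = ln(0.47/0.25) / 0.446 = ln(1.88) / 0.446 = 0.6313 / 0.446 = 1.415 km

1420 m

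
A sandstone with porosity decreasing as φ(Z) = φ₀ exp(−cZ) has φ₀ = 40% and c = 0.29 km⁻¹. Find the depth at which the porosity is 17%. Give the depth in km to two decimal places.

2.95 km

Invert Athy's law: Z = ln(φ₀/φ) / c
Z = ln(0.4/0.17) / 0.29 = ln(2.353) / 0.29 = 0.8557 / 0.29 = 2.951 km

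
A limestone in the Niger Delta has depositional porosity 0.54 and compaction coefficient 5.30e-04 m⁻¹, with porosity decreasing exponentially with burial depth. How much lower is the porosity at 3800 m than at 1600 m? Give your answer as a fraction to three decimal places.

0.159

Working in km (1 km = 1000 m; β in km⁻¹ = β in m⁻¹ × 1000):
phi(1.6) = 0.54·e^(−0.53×1.6) = 0.2313
phi(3.8) = 0.54·e^(−0.53×3.8) = 0.0721
Δphi = 0.2313 − 0.0721 = 0.1592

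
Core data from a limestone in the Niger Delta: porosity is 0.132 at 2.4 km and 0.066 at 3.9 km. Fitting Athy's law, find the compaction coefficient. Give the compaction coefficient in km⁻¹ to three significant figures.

Athy: n(z) = n₀ e^(−kz) ⇒ n₁/n₂ = e^{k(z₂−z₁)} ⇒ k = ln(n₁/n₂)/(z₂−z₁)
k = ln(0.132/0.066) / (3.9 − 2.4) = ln(2) / 1.5 = 0.6931 / 1.5 = 0.4621 km⁻¹

0.462 km⁻¹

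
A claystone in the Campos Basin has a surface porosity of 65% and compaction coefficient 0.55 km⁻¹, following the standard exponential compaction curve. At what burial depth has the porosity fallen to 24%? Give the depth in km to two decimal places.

Invert Athy's law: d = ln(phi₀/phi) / β
d = ln(0.65/0.24) / 0.55 = ln(2.708) / 0.55 = 0.9963 / 0.55 = 1.812 km

1.81 km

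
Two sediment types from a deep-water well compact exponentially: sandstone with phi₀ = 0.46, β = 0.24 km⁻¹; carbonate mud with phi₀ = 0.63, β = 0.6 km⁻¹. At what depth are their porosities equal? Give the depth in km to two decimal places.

Set phi₀ₐ e^(−βₐZ) = phi₀ᵦ e^(−βᵦZ) ⇒ ln(phi₀ₐ/phi₀ᵦ) = (βₐ − βᵦ)·Z
Z = ln(0.46/0.63) / (0.24 − 0.6) = -0.3145 / -0.36 = 0.874 km

0.87 km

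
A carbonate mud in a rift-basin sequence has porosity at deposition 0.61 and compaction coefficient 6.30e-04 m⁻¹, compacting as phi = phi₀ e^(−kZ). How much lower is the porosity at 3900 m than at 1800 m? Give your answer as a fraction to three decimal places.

0.144

Working in km (1 km = 1000 m; k in km⁻¹ = k in m⁻¹ × 1000):
phi(1.8) = 0.61·e^(−0.63×1.8) = 0.1963
phi(3.9) = 0.61·e^(−0.63×3.9) = 0.0523
Δphi = 0.1963 − 0.0523 = 0.1440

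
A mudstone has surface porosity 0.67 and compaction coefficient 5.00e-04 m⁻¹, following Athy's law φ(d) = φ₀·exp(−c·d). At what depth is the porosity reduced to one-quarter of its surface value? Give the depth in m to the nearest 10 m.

2770 m

Working in km (1 km = 1000 m; c in km⁻¹ = c in m⁻¹ × 1000):
φ/φ₀ = 1/4 ⇒ exp(−c·d) = 1/4 ⇒ d = ln(4) / c
d = 1.3863 / 0.5 = 2.773 km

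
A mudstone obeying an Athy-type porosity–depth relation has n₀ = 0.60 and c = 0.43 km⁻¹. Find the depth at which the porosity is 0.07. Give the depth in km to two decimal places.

5.00 km

Invert Athy's law: Z = ln(n₀/n) / c
Z = ln(0.6/0.07) / 0.43 = ln(8.571) / 0.43 = 2.1484 / 0.43 = 4.996 km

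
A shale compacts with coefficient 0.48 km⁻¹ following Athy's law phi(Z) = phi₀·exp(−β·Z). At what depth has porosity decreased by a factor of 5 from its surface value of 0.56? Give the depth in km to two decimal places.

3.35 km

phi/phi₀ = 1/5 ⇒ exp(−β·Z) = 1/5 ⇒ Z = ln(5) / β
Z = 1.6094 / 0.48 = 3.353 km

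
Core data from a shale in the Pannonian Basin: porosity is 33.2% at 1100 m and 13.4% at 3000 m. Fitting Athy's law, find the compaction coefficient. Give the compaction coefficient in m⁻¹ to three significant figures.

Working in km (1 km = 1000 m; k in km⁻¹ = k in m⁻¹ × 1000):
Athy: φ(Z) = φ₀ e^(−kZ) ⇒ φ₁/φ₂ = e^{k(Z₂−Z₁)} ⇒ k = ln(φ₁/φ₂)/(Z₂−Z₁)
k = ln(0.332/0.134) / (3 − 1.1) = ln(2.478) / 1.9 = 0.9073 / 1.9 = 0.4775 km⁻¹

0.000478 m⁻¹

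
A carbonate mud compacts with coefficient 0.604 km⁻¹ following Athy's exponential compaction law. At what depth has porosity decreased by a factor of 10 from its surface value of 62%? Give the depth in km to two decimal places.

n/n₀ = 1/10 ⇒ exp(−c·Z) = 1/10 ⇒ Z = ln(10) / c
Z = 2.3026 / 0.604 = 3.812 km

3.81 km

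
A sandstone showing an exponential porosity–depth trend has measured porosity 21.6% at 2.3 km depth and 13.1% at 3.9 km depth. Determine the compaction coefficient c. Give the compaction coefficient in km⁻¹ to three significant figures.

0.313 km⁻¹

Athy: φ(d) = φ₀ e^(−cd) ⇒ φ₁/φ₂ = e^{c(d₂−d₁)} ⇒ c = ln(φ₁/φ₂)/(d₂−d₁)
c = ln(0.216/0.131) / (3.9 − 2.3) = ln(1.649) / 1.6 = 0.5001 / 1.6 = 0.3126 km⁻¹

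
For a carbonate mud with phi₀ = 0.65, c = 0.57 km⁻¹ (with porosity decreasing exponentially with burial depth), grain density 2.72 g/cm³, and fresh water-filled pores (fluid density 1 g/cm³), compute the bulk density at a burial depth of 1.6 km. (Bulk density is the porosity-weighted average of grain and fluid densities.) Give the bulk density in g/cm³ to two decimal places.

Porosity at depth: phi = 0.65·exp(−0.57×1.6) = 0.65×0.4017 = 0.2611
Bulk density: ρ_b = (1−phi)ρ_g + phi·ρ_f = 0.7389×2.72 + 0.2611×1
       = 2.010 + 0.261 = 2.271 g/cm³

2.27 g/cm³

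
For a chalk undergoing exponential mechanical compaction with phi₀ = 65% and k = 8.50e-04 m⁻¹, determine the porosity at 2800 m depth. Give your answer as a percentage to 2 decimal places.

Working in km (1 km = 1000 m; k in km⁻¹ = k in m⁻¹ × 1000):
phi = phi₀·exp(−k·Z) = 0.65 × exp(−0.85 × 2.8) = 0.65 × exp(−2.38)
  = 0.65 × 0.0926 = 0.0602

6.02%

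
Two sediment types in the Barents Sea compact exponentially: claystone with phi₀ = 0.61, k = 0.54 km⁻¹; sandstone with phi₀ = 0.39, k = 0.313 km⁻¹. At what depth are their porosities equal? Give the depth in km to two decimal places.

1.97 km

Set phi₀ₐ e^(−kₐd) = phi₀ᵦ e^(−kᵦd) ⇒ ln(phi₀ₐ/phi₀ᵦ) = (kₐ − kᵦ)·d
d = ln(0.61/0.39) / (0.54 − 0.313) = 0.4473 / 0.227 = 1.971 km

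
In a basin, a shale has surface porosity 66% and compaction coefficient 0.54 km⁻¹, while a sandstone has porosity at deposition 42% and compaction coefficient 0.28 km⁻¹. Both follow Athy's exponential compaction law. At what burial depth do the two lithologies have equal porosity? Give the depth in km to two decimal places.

Set n₀ₐ e^(−βₐd) = n₀ᵦ e^(−βᵦd) ⇒ ln(n₀ₐ/n₀ᵦ) = (βₐ − βᵦ)·d
d = ln(0.66/0.42) / (0.54 − 0.28) = 0.4520 / 0.26 = 1.738 km

1.74 km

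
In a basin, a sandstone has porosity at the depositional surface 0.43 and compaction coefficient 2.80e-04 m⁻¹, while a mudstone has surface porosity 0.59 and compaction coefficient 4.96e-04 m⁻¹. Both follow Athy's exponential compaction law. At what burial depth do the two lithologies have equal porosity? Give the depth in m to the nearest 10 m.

1460 m

Working in km (1 km = 1000 m; k in km⁻¹ = k in m⁻¹ × 1000):
Set n₀ₐ e^(−kₐd) = n₀ᵦ e^(−kᵦd) ⇒ ln(n₀ₐ/n₀ᵦ) = (kₐ − kᵦ)·d
d = ln(0.43/0.59) / (0.28 − 0.496) = -0.3163 / -0.216 = 1.465 km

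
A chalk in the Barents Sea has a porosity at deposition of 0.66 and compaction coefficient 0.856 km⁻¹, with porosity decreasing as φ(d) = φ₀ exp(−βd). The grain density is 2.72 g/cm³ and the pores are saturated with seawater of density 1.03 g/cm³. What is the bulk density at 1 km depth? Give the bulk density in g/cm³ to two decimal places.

2.25 g/cm³

Porosity at depth: φ = 0.66·exp(−0.856×1) = 0.66×0.4249 = 0.2804
Bulk density: ρ_b = (1−φ)ρ_g + φ·ρ_f = 0.7196×2.72 + 0.2804×1.03
       = 1.957 + 0.289 = 2.246 g/cm³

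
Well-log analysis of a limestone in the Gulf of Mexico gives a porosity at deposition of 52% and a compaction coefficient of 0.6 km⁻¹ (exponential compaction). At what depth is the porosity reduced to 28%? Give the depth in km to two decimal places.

1.03 km

Invert Athy's law: d = ln(phi₀/phi) / k
d = ln(0.52/0.28) / 0.6 = ln(1.857) / 0.6 = 0.6190 / 0.6 = 1.032 km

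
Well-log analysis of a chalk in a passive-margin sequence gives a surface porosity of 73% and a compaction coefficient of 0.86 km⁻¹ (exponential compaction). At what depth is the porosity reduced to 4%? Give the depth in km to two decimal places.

Invert Athy's law: d = ln(n₀/n) / β
d = ln(0.73/0.04) / 0.86 = ln(18.25) / 0.86 = 2.9042 / 0.86 = 3.377 km

3.38 km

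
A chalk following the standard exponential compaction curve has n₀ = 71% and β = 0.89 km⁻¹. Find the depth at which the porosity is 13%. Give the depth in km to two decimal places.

Invert Athy's law: z = ln(n₀/n) / β
z = ln(0.71/0.13) / 0.89 = ln(5.462) / 0.89 = 1.6977 / 0.89 = 1.908 km

1.91 km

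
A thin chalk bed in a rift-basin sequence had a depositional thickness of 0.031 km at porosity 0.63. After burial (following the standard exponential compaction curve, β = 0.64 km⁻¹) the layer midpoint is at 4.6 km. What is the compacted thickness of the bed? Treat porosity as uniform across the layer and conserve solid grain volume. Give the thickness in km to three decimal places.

Porosity at 4.6 km: φ = 0.63·exp(−0.64×4.6) = 0.0332
Solid-volume conservation: h(1−φ) = h₀(1−φ₀) ⇒ h = h₀·(1−φ₀)/(1−φ)
h = 0.031 × (1 − 0.63)/(1 − 0.0332) = 0.031 × 0.3827 = 0.0119 km

0.012 km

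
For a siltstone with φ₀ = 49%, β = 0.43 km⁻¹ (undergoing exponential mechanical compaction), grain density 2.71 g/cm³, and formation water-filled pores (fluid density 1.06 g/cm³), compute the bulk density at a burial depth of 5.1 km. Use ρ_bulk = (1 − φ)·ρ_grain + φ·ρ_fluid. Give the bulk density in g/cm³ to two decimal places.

2.62 g/cm³

Porosity at depth: φ = 0.49·exp(−0.43×5.1) = 0.49×0.1116 = 0.0547
Bulk density: ρ_b = (1−φ)ρ_g + φ·ρ_f = 0.9453×2.71 + 0.0547×1.06
       = 2.562 + 0.058 = 2.620 g/cm³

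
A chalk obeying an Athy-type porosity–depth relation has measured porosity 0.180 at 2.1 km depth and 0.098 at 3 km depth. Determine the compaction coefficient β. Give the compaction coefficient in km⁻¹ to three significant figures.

Athy: n(d) = n₀ e^(−βd) ⇒ n₁/n₂ = e^{β(d₂−d₁)} ⇒ β = ln(n₁/n₂)/(d₂−d₁)
β = ln(0.18/0.098) / (3 − 2.1) = ln(1.837) / 0.9 = 0.6080 / 0.9 = 0.6755 km⁻¹

0.676 km⁻¹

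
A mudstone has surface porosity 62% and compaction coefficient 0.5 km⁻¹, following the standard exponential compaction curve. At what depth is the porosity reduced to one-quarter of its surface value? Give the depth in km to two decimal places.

phi/phi₀ = 1/4 ⇒ exp(−c·z) = 1/4 ⇒ z = ln(4) / c
z = 1.3863 / 0.5 = 2.773 km

2.77 km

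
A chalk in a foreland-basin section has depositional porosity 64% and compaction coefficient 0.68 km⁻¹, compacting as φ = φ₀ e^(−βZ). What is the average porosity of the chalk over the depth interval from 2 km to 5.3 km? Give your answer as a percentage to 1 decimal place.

6.5%

⟨φ⟩ = (1/(Z₂−Z₁)) ∫ φ₀ e^(−βZ) dZ = φ₀·(e^(−β·Z₁) − e^(−β·Z₂)) / (β·(Z₂−Z₁))
e^(−0.68×2) = 0.2567; e^(−0.68×5.3) = 0.0272
⟨φ⟩ = 0.64 × (0.2567 − 0.0272) / (0.68 × 3.3) = 0.64 × 0.1022 = 0.0654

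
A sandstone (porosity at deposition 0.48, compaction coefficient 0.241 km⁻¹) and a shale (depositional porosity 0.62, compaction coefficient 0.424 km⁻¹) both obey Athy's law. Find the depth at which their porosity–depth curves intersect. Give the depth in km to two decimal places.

1.40 km

Set phi₀ₐ e^(−βₐZ) = phi₀ᵦ e^(−βᵦZ) ⇒ ln(phi₀ₐ/phi₀ᵦ) = (βₐ − βᵦ)·Z
Z = ln(0.48/0.62) / (0.241 − 0.424) = -0.2559 / -0.183 = 1.399 km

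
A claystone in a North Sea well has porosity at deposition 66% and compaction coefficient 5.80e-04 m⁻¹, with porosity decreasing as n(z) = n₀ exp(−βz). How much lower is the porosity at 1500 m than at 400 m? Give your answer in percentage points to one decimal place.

24.7 percentage points

Working in km (1 km = 1000 m; β in km⁻¹ = β in m⁻¹ × 1000):
n(0.4) = 0.66·e^(−0.58×0.4) = 0.5233
n(1.5) = 0.66·e^(−0.58×1.5) = 0.2765
Δn = 0.5233 − 0.2765 = 0.2468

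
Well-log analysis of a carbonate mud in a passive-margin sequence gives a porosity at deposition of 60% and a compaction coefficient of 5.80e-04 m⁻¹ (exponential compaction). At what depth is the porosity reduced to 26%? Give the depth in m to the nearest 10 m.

Working in km (1 km = 1000 m; k in km⁻¹ = k in m⁻¹ × 1000):
Invert Athy's law: z = ln(n₀/n) / k
z = ln(0.6/0.26) / 0.58 = ln(2.308) / 0.58 = 0.8362 / 0.58 = 1.442 km

1440 m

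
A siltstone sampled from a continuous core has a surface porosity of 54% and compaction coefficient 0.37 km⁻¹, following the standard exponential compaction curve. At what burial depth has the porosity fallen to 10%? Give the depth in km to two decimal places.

Invert Athy's law: d = ln(n₀/n) / c
d = ln(0.54/0.1) / 0.37 = ln(5.4) / 0.37 = 1.6864 / 0.37 = 4.558 km

4.56 km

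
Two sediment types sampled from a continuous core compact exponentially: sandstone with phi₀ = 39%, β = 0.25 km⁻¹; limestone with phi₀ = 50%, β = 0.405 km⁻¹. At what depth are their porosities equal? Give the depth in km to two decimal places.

1.60 km

Set phi₀ₐ e^(−βₐd) = phi₀ᵦ e^(−βᵦd) ⇒ ln(phi₀ₐ/phi₀ᵦ) = (βₐ − βᵦ)·d
d = ln(0.39/0.5) / (0.25 − 0.405) = -0.2485 / -0.155 = 1.603 km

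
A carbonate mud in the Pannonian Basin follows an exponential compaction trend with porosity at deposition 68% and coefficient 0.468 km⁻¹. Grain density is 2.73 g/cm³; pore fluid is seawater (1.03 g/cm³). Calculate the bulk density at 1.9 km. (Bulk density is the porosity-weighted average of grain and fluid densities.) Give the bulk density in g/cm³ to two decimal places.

Porosity at depth: phi = 0.68·exp(−0.468×1.9) = 0.68×0.4110 = 0.2795
Bulk density: ρ_b = (1−phi)ρ_g + phi·ρ_f = 0.7205×2.73 + 0.2795×1.03
       = 1.967 + 0.288 = 2.255 g/cm³

2.25 g/cm³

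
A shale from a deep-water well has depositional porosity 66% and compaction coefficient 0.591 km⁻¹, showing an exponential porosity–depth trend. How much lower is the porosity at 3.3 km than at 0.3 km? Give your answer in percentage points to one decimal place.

45.9 percentage points

φ(0.3) = 0.66·e^(−0.591×0.3) = 0.5528
φ(3.3) = 0.66·e^(−0.591×3.3) = 0.0939
Δφ = 0.5528 − 0.0939 = 0.4589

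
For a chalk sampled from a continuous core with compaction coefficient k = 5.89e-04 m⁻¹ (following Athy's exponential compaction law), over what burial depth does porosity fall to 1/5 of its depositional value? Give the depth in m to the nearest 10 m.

Working in km (1 km = 1000 m; k in km⁻¹ = k in m⁻¹ × 1000):
phi/phi₀ = 1/5 ⇒ exp(−k·z) = 1/5 ⇒ z = ln(5) / k
z = 1.6094 / 0.589 = 2.732 km

2730 m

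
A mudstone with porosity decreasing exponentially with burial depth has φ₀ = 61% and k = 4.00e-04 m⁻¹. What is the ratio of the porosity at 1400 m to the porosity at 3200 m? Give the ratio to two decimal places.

Working in km (1 km = 1000 m; k in km⁻¹ = k in m⁻¹ × 1000):
φ(Z₁)/φ(Z₂) = e^(−k·Z₁)/e^(−k·Z₂) = e^{k(Z₂−Z₁)}
= exp(0.4 × 1.8) = exp(0.72) = 2.0544

2.05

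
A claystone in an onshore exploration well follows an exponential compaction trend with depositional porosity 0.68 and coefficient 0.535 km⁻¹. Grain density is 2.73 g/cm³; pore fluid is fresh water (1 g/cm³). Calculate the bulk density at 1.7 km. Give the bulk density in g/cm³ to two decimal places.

Porosity at depth: phi = 0.68·exp(−0.535×1.7) = 0.68×0.4027 = 0.2739
Bulk density: ρ_b = (1−phi)ρ_g + phi·ρ_f = 0.7261×2.73 + 0.2739×1
       = 1.982 + 0.274 = 2.256 g/cm³

2.26 g/cm³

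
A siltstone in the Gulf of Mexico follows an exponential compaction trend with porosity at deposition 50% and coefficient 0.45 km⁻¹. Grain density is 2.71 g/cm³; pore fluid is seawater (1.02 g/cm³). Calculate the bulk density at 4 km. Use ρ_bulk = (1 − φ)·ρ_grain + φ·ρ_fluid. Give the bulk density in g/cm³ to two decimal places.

Porosity at depth: phi = 0.5·exp(−0.45×4) = 0.5×0.1653 = 0.0826
Bulk density: ρ_b = (1−phi)ρ_g + phi·ρ_f = 0.9174×2.71 + 0.0826×1.02
       = 2.486 + 0.084 = 2.570 g/cm³

2.57 g/cm³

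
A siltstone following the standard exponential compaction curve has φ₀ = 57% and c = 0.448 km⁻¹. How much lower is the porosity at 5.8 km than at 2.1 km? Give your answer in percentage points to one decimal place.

φ(2.1) = 0.57·e^(−0.448×2.1) = 0.2225
φ(5.8) = 0.57·e^(−0.448×5.8) = 0.0424
Δφ = 0.2225 − 0.0424 = 0.1801

18.0 percentage points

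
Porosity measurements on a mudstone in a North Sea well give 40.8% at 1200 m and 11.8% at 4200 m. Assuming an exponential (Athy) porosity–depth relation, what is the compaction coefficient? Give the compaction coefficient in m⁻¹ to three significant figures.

0.000414 m⁻¹

Working in km (1 km = 1000 m; β in km⁻¹ = β in m⁻¹ × 1000):
Athy: phi(Z) = phi₀ e^(−βZ) ⇒ phi₁/phi₂ = e^{β(Z₂−Z₁)} ⇒ β = ln(phi₁/phi₂)/(Z₂−Z₁)
β = ln(0.408/0.118) / (4.2 − 1.2) = ln(3.458) / 3 = 1.2406 / 3 = 0.4135 km⁻¹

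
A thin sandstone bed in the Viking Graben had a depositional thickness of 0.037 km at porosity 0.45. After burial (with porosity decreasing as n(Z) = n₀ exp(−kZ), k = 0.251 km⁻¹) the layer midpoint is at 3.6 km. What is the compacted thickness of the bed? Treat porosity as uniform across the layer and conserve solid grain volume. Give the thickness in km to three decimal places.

0.025 km

Porosity at 3.6 km: n = 0.45·exp(−0.251×3.6) = 0.1823
Solid-volume conservation: h(1−n) = h₀(1−n₀) ⇒ h = h₀·(1−n₀)/(1−n)
h = 0.037 × (1 − 0.45)/(1 − 0.1823) = 0.037 × 0.6726 = 0.0249 km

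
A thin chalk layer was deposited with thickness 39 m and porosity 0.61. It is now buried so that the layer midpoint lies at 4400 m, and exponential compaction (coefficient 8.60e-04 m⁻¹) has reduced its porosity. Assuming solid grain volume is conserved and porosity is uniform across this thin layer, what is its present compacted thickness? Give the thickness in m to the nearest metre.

15 m

Working in km (1 km = 1000 m; β in km⁻¹ = β in m⁻¹ × 1000):
Porosity at 4.4 km: n = 0.61·exp(−0.86×4.4) = 0.0139
Solid-volume conservation: h(1−n) = h₀(1−n₀) ⇒ h = h₀·(1−n₀)/(1−n)
h = 0.039 × (1 − 0.61)/(1 − 0.0139) = 0.039 × 0.3955 = 0.0154 km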